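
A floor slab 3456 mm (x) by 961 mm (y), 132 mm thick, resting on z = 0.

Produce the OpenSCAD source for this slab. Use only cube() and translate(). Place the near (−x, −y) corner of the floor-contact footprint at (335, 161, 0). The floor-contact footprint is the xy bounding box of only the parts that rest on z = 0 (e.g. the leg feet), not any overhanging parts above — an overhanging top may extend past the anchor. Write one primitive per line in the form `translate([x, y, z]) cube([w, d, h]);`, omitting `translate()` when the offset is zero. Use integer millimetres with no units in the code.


translate([335, 161, 0]) cube([3456, 961, 132]);


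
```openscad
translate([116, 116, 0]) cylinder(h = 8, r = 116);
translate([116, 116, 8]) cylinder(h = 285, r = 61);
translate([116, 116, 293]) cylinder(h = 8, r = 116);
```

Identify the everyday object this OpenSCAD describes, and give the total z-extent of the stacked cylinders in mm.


A spool. The overall height is 301 mm.

Three coaxial cylinders, large–small–large — a spool. Two 8 mm flanges and a 285 mm core give 8 + 285 + 8 = 301 mm.


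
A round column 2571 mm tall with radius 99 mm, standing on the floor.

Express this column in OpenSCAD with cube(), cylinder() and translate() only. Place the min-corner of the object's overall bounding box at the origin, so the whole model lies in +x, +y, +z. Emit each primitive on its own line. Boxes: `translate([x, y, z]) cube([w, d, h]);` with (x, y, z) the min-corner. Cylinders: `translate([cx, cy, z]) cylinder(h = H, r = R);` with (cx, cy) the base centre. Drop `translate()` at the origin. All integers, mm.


translate([99, 99, 0]) cylinder(h = 2571, r = 99);


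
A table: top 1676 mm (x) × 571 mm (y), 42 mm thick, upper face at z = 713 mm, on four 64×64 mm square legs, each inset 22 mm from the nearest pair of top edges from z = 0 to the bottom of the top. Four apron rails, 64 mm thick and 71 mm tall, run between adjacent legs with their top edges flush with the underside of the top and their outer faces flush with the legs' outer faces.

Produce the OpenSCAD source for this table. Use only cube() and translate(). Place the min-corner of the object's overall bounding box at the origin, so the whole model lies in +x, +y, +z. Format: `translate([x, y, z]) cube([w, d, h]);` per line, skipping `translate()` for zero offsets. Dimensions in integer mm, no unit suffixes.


translate([0, 0, 671]) cube([1676, 571, 42]);
translate([22, 22, 0]) cube([64, 64, 671]);
translate([1590, 22, 0]) cube([64, 64, 671]);
translate([22, 485, 0]) cube([64, 64, 671]);
translate([1590, 485, 0]) cube([64, 64, 671]);
translate([86, 22, 600]) cube([1504, 64, 71]);
translate([86, 485, 600]) cube([1504, 64, 71]);
translate([22, 86, 600]) cube([64, 399, 71]);
translate([1590, 86, 600]) cube([64, 399, 71]);


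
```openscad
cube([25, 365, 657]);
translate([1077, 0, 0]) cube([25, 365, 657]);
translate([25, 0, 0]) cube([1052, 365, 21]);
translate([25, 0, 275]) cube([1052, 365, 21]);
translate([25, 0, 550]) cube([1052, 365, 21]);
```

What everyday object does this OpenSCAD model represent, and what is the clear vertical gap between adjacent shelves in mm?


A bookshelf. The clear shelf gap is 254 mm.

Two tall side panels with 3 horizontal boards between them — a bookshelf. The first two shelf undersides are at z = 0 and z = 275; with shelf thickness 21, the clear gap is 275 − 0 − 21 = 254 mm.


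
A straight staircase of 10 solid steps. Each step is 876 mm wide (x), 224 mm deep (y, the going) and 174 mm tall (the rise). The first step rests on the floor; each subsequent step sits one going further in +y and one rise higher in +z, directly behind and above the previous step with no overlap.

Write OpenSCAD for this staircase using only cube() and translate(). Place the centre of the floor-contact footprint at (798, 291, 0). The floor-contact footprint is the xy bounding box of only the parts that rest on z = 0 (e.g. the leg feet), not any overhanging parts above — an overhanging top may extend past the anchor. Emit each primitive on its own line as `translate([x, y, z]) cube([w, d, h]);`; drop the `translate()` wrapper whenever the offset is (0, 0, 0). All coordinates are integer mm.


translate([360, 179, 0]) cube([876, 224, 174]);
translate([360, 403, 174]) cube([876, 224, 174]);
translate([360, 627, 348]) cube([876, 224, 174]);
translate([360, 851, 522]) cube([876, 224, 174]);
translate([360, 1075, 696]) cube([876, 224, 174]);
translate([360, 1299, 870]) cube([876, 224, 174]);
translate([360, 1523, 1044]) cube([876, 224, 174]);
translate([360, 1747, 1218]) cube([876, 224, 174]);
translate([360, 1971, 1392]) cube([876, 224, 174]);
translate([360, 2195, 1566]) cube([876, 224, 174]);


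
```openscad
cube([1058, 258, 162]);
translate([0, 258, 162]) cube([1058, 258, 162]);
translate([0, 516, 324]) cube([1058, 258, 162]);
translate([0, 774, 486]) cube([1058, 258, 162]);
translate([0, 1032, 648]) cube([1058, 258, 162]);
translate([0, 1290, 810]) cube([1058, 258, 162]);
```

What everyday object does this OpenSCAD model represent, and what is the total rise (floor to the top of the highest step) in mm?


A staircase. The total rise is 972 mm.

6 identical blocks, each offset up and back from the previous — a staircase. Each step is 162 mm tall and there are 6 of them, so the total rise is 6 × 162 = 972 mm.


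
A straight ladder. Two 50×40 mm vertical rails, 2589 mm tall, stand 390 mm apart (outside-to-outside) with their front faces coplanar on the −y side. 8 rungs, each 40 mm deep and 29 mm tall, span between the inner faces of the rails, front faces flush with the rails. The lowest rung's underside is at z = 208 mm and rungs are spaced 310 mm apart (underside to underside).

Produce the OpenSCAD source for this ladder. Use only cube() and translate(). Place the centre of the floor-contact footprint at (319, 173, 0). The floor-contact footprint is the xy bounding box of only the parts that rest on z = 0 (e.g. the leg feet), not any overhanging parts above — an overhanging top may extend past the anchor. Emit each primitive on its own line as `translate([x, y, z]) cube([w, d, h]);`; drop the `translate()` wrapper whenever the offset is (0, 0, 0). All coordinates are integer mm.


translate([124, 153, 0]) cube([50, 40, 2589]);
translate([464, 153, 0]) cube([50, 40, 2589]);
translate([174, 153, 208]) cube([290, 40, 29]);
translate([174, 153, 518]) cube([290, 40, 29]);
translate([174, 153, 828]) cube([290, 40, 29]);
translate([174, 153, 1138]) cube([290, 40, 29]);
translate([174, 153, 1448]) cube([290, 40, 29]);
translate([174, 153, 1758]) cube([290, 40, 29]);
translate([174, 153, 2068]) cube([290, 40, 29]);
translate([174, 153, 2378]) cube([290, 40, 29]);


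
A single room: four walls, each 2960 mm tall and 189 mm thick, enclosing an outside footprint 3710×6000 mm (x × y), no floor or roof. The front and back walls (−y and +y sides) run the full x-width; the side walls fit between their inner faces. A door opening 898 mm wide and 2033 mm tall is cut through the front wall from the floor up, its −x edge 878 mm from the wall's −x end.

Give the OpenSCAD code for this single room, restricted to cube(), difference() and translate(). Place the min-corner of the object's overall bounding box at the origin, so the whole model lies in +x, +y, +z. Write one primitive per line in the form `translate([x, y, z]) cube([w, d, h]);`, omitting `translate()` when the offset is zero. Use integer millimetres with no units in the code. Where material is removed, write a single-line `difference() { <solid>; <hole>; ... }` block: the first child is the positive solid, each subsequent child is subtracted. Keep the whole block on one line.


difference() { cube([3710, 189, 2960]); translate([878, 0, 0]) cube([898, 189, 2033]); }
translate([0, 5811, 0]) cube([3710, 189, 2960]);
translate([0, 189, 0]) cube([189, 5622, 2960]);
translate([3521, 189, 0]) cube([189, 5622, 2960]);


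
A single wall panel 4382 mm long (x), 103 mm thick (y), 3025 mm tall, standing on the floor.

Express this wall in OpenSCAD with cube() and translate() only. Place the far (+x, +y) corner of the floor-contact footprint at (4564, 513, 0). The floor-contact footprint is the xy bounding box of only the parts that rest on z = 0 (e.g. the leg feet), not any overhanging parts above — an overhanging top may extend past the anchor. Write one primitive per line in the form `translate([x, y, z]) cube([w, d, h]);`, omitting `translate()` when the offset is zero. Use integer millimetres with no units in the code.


translate([182, 410, 0]) cube([4382, 103, 3025]);


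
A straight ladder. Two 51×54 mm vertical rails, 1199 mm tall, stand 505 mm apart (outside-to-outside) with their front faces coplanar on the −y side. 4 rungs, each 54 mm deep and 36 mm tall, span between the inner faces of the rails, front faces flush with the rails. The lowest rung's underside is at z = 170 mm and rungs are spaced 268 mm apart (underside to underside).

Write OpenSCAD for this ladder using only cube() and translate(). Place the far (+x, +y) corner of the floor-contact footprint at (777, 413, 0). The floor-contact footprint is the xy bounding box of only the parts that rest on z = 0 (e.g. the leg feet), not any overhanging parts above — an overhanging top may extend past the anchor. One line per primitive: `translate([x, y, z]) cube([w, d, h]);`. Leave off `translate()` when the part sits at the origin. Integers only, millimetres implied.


translate([272, 359, 0]) cube([51, 54, 1199]);
translate([726, 359, 0]) cube([51, 54, 1199]);
translate([323, 359, 170]) cube([403, 54, 36]);
translate([323, 359, 438]) cube([403, 54, 36]);
translate([323, 359, 706]) cube([403, 54, 36]);
translate([323, 359, 974]) cube([403, 54, 36]);


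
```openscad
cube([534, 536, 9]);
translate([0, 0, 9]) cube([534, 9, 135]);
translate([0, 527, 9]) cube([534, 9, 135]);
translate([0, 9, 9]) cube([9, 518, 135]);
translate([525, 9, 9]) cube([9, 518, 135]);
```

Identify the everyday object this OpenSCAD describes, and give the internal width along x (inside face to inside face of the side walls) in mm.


An open box. The internal width is 516 mm.

A 534×536 base slab with four walls standing on it — an open box. The base is 534 mm wide and the walls are 9 mm thick, so the internal width is 534 − 2 × 9 = 516 mm.


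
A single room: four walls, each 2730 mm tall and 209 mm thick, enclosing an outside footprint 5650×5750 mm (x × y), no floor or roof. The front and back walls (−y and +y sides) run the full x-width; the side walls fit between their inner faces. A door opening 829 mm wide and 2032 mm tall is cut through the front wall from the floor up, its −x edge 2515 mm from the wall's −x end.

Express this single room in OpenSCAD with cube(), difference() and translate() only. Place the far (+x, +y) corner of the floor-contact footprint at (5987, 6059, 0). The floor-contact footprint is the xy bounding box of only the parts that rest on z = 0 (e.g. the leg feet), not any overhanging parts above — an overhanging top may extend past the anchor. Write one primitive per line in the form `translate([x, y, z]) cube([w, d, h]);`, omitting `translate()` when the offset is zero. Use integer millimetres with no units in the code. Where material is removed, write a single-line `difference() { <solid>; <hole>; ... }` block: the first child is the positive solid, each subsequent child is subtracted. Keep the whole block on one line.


difference() { translate([337, 309, 0]) cube([5650, 209, 2730]); translate([2852, 309, 0]) cube([829, 209, 2032]); }
translate([337, 5850, 0]) cube([5650, 209, 2730]);
translate([337, 518, 0]) cube([209, 5332, 2730]);
translate([5778, 518, 0]) cube([209, 5332, 2730]);


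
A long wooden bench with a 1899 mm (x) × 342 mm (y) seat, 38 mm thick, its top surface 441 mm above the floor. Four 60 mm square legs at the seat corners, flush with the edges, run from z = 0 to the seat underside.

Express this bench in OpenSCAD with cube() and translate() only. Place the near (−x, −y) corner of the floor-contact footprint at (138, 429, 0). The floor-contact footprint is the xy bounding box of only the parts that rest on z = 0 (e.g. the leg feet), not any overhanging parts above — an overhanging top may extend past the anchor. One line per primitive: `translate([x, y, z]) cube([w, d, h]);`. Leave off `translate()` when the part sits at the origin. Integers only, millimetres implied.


translate([138, 429, 403]) cube([1899, 342, 38]);
translate([138, 429, 0]) cube([60, 60, 403]);
translate([138, 711, 0]) cube([60, 60, 403]);
translate([1977, 429, 0]) cube([60, 60, 403]);
translate([1977, 711, 0]) cube([60, 60, 403]);


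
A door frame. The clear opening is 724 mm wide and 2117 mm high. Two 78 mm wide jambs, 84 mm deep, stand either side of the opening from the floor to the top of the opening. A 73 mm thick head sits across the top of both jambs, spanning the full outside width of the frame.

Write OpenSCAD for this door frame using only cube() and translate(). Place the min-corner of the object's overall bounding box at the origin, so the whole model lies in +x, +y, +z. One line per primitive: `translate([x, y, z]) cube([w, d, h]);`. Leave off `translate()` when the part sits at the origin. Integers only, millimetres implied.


cube([78, 84, 2117]);
translate([802, 0, 0]) cube([78, 84, 2117]);
translate([0, 0, 2117]) cube([880, 84, 73]);


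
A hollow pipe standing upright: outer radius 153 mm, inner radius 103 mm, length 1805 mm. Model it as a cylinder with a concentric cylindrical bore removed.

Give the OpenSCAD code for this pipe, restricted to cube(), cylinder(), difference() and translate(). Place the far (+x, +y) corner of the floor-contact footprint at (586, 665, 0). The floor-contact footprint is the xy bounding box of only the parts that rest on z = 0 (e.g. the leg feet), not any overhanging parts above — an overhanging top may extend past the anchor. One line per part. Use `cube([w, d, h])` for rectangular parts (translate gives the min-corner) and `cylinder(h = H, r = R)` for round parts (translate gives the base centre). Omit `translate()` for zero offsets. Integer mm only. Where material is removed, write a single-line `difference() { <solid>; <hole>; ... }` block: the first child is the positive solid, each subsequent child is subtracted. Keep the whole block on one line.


difference() { translate([433, 512, 0]) cylinder(h = 1805, r = 153); translate([433, 512, 0]) cylinder(h = 1805, r = 103); }


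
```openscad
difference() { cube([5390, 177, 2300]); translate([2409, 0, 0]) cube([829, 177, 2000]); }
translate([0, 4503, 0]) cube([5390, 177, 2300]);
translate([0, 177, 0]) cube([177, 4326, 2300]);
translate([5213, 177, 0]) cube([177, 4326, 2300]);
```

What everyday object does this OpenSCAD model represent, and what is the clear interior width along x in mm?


A single room. The interior width is 5036 mm.

Four walls enclosing a rectangle with a door in the front wall — a room. Outside width 5390 minus two 177 mm walls gives 5036 mm.


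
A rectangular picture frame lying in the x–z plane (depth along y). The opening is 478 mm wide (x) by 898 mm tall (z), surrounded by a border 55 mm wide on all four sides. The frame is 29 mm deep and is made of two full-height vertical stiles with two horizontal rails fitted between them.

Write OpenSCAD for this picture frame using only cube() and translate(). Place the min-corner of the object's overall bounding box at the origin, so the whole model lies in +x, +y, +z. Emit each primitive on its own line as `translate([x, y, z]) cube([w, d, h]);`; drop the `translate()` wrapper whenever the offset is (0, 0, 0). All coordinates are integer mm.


cube([55, 29, 1008]);
translate([533, 0, 0]) cube([55, 29, 1008]);
translate([55, 0, 0]) cube([478, 29, 55]);
translate([55, 0, 953]) cube([478, 29, 55]);


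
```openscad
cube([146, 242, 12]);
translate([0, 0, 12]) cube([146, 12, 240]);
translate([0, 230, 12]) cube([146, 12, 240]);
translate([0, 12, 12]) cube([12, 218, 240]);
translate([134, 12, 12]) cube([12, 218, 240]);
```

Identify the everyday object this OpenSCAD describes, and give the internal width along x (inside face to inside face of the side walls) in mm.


An open box. The internal width is 122 mm.

A 146×242 base slab with four walls standing on it — an open box. The base is 146 mm wide and the walls are 12 mm thick, so the internal width is 146 − 2 × 12 = 122 mm.


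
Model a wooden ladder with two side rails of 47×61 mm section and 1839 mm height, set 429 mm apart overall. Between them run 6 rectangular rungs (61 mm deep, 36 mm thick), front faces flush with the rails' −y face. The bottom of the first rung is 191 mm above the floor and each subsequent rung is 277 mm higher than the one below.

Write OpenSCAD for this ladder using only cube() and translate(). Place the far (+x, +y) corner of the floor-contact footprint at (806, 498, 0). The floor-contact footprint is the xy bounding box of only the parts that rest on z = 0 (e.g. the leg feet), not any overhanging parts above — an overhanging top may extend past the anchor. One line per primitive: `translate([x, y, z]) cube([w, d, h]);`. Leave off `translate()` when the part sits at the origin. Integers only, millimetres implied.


translate([377, 437, 0]) cube([47, 61, 1839]);
translate([759, 437, 0]) cube([47, 61, 1839]);
translate([424, 437, 191]) cube([335, 61, 36]);
translate([424, 437, 468]) cube([335, 61, 36]);
translate([424, 437, 745]) cube([335, 61, 36]);
translate([424, 437, 1022]) cube([335, 61, 36]);
translate([424, 437, 1299]) cube([335, 61, 36]);
translate([424, 437, 1576]) cube([335, 61, 36]);


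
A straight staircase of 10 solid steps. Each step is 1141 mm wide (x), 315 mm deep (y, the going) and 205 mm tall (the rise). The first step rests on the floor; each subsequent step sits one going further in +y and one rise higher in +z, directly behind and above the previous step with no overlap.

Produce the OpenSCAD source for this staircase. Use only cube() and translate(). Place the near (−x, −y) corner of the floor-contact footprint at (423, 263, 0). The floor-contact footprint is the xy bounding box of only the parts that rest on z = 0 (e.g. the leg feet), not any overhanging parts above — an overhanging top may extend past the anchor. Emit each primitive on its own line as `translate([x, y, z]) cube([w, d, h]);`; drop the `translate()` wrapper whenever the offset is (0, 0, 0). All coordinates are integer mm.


translate([423, 263, 0]) cube([1141, 315, 205]);
translate([423, 578, 205]) cube([1141, 315, 205]);
translate([423, 893, 410]) cube([1141, 315, 205]);
translate([423, 1208, 615]) cube([1141, 315, 205]);
translate([423, 1523, 820]) cube([1141, 315, 205]);
translate([423, 1838, 1025]) cube([1141, 315, 205]);
translate([423, 2153, 1230]) cube([1141, 315, 205]);
translate([423, 2468, 1435]) cube([1141, 315, 205]);
translate([423, 2783, 1640]) cube([1141, 315, 205]);
translate([423, 3098, 1845]) cube([1141, 315, 205]);


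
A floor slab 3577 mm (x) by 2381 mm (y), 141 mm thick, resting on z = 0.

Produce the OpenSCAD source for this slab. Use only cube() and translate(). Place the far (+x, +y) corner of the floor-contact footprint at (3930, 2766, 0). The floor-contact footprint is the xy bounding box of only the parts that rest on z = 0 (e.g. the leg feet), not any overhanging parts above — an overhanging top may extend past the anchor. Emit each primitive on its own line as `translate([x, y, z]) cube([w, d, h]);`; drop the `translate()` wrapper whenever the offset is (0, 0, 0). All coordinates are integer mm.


translate([353, 385, 0]) cube([3577, 2381, 141]);


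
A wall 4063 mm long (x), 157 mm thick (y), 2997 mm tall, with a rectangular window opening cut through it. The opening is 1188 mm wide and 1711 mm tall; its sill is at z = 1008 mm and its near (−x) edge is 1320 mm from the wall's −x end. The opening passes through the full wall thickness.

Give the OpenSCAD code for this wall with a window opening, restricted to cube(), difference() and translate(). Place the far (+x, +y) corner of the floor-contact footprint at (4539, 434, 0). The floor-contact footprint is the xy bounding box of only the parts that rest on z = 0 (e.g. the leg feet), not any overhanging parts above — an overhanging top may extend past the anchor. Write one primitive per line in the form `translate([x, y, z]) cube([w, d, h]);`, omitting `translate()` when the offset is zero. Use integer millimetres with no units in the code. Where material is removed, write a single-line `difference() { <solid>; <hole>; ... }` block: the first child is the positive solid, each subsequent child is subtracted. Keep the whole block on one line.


difference() { translate([476, 277, 0]) cube([4063, 157, 2997]); translate([1796, 277, 1008]) cube([1188, 157, 1711]); }


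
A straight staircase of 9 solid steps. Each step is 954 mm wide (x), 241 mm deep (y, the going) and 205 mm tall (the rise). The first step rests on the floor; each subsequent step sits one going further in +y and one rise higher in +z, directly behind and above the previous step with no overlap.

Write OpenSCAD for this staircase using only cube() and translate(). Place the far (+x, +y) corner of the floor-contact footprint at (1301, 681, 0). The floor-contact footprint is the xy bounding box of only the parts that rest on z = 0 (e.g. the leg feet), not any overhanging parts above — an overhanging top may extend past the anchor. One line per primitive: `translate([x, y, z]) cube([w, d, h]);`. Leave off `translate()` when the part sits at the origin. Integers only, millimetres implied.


translate([347, 440, 0]) cube([954, 241, 205]);
translate([347, 681, 205]) cube([954, 241, 205]);
translate([347, 922, 410]) cube([954, 241, 205]);
translate([347, 1163, 615]) cube([954, 241, 205]);
translate([347, 1404, 820]) cube([954, 241, 205]);
translate([347, 1645, 1025]) cube([954, 241, 205]);
translate([347, 1886, 1230]) cube([954, 241, 205]);
translate([347, 2127, 1435]) cube([954, 241, 205]);
translate([347, 2368, 1640]) cube([954, 241, 205]);


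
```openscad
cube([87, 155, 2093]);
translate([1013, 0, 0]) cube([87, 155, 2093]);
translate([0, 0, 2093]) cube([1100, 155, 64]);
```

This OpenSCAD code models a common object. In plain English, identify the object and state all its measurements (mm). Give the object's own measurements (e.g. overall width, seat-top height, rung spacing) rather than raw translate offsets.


A door frame. The clear opening is 926 mm wide and 2093 mm high. Two 87 mm wide jambs, 155 mm deep, stand either side of the opening from the floor to the top of the opening. A 64 mm thick head sits across the top of both jambs, spanning the full outside width of the frame.


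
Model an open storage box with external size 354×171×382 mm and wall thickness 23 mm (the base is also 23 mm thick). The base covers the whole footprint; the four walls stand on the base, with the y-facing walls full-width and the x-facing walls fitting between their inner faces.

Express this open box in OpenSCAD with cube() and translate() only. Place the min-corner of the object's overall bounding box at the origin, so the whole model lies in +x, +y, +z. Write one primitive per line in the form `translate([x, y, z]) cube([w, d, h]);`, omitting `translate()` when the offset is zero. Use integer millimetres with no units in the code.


cube([354, 171, 23]);
translate([0, 0, 23]) cube([354, 23, 359]);
translate([0, 148, 23]) cube([354, 23, 359]);
translate([0, 23, 23]) cube([23, 125, 359]);
translate([331, 23, 23]) cube([23, 125, 359]);


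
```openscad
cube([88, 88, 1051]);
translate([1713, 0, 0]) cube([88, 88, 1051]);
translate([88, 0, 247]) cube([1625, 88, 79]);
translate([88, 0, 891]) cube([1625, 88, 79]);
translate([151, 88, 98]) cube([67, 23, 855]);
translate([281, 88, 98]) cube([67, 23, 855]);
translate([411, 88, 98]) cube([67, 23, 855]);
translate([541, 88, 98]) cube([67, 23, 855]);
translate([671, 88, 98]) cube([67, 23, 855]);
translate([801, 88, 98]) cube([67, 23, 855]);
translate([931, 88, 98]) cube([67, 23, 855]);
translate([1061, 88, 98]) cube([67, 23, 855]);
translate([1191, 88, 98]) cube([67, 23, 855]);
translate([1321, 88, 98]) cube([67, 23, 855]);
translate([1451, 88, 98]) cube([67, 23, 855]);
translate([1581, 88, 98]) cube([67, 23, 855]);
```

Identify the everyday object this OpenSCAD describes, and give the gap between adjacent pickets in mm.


A fence section. The picket gap is 63 mm.

Two posts, two rails, 12 pickets — a fence section. Span 1625 mm holds 12 pickets of 67 mm with 13 equal gaps: ⌊(1625 − 12·67) / 13⌋ = 63 mm.


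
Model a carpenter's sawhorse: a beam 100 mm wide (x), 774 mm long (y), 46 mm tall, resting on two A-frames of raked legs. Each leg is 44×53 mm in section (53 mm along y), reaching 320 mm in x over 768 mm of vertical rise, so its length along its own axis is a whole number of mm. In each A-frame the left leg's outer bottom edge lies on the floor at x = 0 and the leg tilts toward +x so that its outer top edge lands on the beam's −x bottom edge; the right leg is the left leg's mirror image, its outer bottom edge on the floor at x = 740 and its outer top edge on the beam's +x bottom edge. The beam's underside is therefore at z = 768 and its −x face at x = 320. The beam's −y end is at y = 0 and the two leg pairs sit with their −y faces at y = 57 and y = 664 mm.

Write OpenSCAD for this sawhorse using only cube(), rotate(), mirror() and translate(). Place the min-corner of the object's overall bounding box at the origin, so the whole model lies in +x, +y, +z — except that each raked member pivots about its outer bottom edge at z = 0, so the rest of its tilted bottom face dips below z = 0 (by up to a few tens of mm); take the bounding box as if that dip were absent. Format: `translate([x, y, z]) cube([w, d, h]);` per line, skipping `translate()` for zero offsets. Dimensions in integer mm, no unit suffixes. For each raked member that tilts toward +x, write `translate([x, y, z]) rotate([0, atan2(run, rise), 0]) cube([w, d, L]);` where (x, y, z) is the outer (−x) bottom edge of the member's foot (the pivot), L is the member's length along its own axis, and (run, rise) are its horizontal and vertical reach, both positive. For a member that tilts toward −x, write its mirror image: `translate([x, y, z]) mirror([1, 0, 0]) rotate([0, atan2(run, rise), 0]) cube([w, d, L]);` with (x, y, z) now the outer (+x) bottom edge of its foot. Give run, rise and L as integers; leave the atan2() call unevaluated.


translate([320, 0, 768]) cube([100, 774, 46]);
translate([0, 57, 0]) rotate([0, atan2(320, 768), 0]) cube([44, 53, 832]);
translate([740, 57, 0]) mirror([1, 0, 0]) rotate([0, atan2(320, 768), 0]) cube([44, 53, 832]);
translate([0, 664, 0]) rotate([0, atan2(320, 768), 0]) cube([44, 53, 832]);
translate([740, 664, 0]) mirror([1, 0, 0]) rotate([0, atan2(320, 768), 0]) cube([44, 53, 832]);


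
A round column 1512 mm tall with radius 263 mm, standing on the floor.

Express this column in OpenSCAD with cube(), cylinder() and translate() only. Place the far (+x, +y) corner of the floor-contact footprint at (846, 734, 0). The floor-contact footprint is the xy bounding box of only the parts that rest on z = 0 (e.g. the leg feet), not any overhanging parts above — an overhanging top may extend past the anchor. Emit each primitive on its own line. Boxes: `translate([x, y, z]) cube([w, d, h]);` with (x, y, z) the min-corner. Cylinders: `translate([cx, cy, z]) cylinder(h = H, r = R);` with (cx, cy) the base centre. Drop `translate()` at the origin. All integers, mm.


translate([583, 471, 0]) cylinder(h = 1512, r = 263);


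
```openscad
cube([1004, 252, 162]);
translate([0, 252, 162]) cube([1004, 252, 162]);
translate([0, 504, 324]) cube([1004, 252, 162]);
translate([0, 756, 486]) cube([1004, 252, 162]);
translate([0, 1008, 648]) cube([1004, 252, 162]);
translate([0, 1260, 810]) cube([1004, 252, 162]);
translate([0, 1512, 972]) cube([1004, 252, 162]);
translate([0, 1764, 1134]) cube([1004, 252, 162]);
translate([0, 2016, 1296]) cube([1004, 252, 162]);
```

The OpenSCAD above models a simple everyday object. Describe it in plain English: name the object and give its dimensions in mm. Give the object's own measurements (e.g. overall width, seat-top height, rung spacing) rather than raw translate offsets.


A straight staircase of 9 solid steps. Each step is 1004 mm wide (x), 252 mm deep (y, the going) and 162 mm tall (the rise). The first step rests on the floor; each subsequent step sits one going further in +y and one rise higher in +z, directly behind and above the previous step with no overlap.


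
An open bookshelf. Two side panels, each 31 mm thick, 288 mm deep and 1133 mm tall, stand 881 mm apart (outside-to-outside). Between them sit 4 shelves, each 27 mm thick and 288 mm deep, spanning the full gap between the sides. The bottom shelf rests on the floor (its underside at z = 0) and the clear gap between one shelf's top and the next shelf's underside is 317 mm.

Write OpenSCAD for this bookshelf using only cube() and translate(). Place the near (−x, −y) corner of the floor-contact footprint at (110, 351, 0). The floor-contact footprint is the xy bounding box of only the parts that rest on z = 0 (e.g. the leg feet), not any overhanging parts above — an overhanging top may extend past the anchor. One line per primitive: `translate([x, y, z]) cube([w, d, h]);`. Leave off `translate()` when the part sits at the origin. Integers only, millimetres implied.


translate([110, 351, 0]) cube([31, 288, 1133]);
translate([960, 351, 0]) cube([31, 288, 1133]);
translate([141, 351, 0]) cube([819, 288, 27]);
translate([141, 351, 344]) cube([819, 288, 27]);
translate([141, 351, 688]) cube([819, 288, 27]);
translate([141, 351, 1032]) cube([819, 288, 27]);


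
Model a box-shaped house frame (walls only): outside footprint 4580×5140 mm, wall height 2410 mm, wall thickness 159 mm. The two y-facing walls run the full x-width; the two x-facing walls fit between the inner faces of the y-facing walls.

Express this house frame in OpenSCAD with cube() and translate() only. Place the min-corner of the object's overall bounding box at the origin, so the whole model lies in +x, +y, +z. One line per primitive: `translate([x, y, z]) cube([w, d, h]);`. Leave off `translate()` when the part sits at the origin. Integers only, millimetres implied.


cube([4580, 159, 2410]);
translate([0, 4981, 0]) cube([4580, 159, 2410]);
translate([0, 159, 0]) cube([159, 4822, 2410]);
translate([4421, 159, 0]) cube([159, 4822, 2410]);


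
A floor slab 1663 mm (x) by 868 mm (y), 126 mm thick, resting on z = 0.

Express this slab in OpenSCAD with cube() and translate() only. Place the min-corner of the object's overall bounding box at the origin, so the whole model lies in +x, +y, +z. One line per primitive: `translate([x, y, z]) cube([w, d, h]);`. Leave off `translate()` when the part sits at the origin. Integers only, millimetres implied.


cube([1663, 868, 126]);


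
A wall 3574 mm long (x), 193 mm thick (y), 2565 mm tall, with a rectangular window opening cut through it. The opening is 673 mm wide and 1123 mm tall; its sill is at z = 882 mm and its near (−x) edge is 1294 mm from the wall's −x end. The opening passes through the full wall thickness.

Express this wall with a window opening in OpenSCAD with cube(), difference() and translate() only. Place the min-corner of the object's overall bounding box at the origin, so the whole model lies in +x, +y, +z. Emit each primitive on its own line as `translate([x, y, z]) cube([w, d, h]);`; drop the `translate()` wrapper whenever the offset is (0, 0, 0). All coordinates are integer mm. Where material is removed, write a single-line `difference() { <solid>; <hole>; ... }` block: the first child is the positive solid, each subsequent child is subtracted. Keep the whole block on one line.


difference() { cube([3574, 193, 2565]); translate([1294, 0, 882]) cube([673, 193, 1123]); }


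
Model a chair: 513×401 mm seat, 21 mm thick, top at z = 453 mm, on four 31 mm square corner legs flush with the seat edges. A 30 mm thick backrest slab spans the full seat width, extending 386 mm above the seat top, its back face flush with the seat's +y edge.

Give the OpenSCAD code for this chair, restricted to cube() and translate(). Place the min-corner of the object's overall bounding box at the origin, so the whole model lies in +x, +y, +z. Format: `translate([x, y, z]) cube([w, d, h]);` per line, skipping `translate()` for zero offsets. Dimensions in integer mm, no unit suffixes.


translate([0, 0, 432]) cube([513, 401, 21]);
cube([31, 31, 432]);
translate([482, 0, 0]) cube([31, 31, 432]);
translate([0, 370, 0]) cube([31, 31, 432]);
translate([482, 370, 0]) cube([31, 31, 432]);
translate([0, 371, 453]) cube([513, 30, 386]);


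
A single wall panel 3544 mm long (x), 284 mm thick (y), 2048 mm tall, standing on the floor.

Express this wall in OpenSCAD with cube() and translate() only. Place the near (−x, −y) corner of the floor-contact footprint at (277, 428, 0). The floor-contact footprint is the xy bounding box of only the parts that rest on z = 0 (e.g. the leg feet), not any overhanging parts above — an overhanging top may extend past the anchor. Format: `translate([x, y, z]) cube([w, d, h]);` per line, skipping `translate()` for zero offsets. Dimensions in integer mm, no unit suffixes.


translate([277, 428, 0]) cube([3544, 284, 2048]);


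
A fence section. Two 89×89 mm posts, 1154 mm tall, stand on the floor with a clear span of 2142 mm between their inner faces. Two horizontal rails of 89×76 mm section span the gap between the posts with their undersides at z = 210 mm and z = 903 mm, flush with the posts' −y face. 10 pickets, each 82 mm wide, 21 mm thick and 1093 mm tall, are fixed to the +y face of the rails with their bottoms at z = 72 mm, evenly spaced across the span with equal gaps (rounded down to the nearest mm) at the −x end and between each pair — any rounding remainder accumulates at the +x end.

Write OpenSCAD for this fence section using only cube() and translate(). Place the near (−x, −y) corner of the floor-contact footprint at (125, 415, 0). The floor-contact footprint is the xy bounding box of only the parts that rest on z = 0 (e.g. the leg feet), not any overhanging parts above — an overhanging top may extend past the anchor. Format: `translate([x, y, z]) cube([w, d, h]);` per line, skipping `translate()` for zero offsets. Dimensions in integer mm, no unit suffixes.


translate([125, 415, 0]) cube([89, 89, 1154]);
translate([2356, 415, 0]) cube([89, 89, 1154]);
translate([214, 415, 210]) cube([2142, 89, 76]);
translate([214, 415, 903]) cube([2142, 89, 76]);
translate([334, 504, 72]) cube([82, 21, 1093]);
translate([536, 504, 72]) cube([82, 21, 1093]);
translate([738, 504, 72]) cube([82, 21, 1093]);
translate([940, 504, 72]) cube([82, 21, 1093]);
translate([1142, 504, 72]) cube([82, 21, 1093]);
translate([1344, 504, 72]) cube([82, 21, 1093]);
translate([1546, 504, 72]) cube([82, 21, 1093]);
translate([1748, 504, 72]) cube([82, 21, 1093]);
translate([1950, 504, 72]) cube([82, 21, 1093]);
translate([2152, 504, 72]) cube([82, 21, 1093]);


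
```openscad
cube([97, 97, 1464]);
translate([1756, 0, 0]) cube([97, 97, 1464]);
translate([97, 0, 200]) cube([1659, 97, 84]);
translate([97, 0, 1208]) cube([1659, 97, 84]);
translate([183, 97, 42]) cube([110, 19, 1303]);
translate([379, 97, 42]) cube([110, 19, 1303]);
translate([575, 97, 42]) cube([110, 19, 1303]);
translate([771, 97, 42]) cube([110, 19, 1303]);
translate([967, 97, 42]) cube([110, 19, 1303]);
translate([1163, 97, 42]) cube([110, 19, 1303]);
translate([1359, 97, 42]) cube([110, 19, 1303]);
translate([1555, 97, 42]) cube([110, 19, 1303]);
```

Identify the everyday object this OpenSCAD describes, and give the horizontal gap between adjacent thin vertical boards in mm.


A fence section. The picket gap is 86 mm.

Two posts, two rails, 8 pickets — a fence section. Span 1659 mm holds 8 pickets of 110 mm with 9 equal gaps: ⌊(1659 − 8·110) / 9⌋ = 86 mm.


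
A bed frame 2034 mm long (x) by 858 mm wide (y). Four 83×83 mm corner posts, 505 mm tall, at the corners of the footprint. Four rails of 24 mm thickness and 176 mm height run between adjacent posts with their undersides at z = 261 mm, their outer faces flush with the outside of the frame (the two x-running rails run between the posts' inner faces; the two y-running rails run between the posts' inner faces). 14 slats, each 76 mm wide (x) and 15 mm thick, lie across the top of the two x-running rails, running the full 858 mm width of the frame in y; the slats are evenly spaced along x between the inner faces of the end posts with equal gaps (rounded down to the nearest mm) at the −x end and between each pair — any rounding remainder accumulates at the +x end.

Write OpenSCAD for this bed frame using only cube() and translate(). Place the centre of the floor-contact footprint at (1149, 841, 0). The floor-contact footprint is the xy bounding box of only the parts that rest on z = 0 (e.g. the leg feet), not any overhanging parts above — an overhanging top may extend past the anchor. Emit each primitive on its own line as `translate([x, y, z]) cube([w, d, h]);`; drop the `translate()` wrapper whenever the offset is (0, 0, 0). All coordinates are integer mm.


translate([132, 412, 0]) cube([83, 83, 505]);
translate([132, 1187, 0]) cube([83, 83, 505]);
translate([2083, 412, 0]) cube([83, 83, 505]);
translate([2083, 1187, 0]) cube([83, 83, 505]);
translate([215, 412, 261]) cube([1868, 24, 176]);
translate([215, 1246, 261]) cube([1868, 24, 176]);
translate([132, 495, 261]) cube([24, 692, 176]);
translate([2142, 495, 261]) cube([24, 692, 176]);
translate([268, 412, 437]) cube([76, 858, 15]);
translate([397, 412, 437]) cube([76, 858, 15]);
translate([526, 412, 437]) cube([76, 858, 15]);
translate([655, 412, 437]) cube([76, 858, 15]);
translate([784, 412, 437]) cube([76, 858, 15]);
translate([913, 412, 437]) cube([76, 858, 15]);
translate([1042, 412, 437]) cube([76, 858, 15]);
translate([1171, 412, 437]) cube([76, 858, 15]);
translate([1300, 412, 437]) cube([76, 858, 15]);
translate([1429, 412, 437]) cube([76, 858, 15]);
translate([1558, 412, 437]) cube([76, 858, 15]);
translate([1687, 412, 437]) cube([76, 858, 15]);
translate([1816, 412, 437]) cube([76, 858, 15]);
translate([1945, 412, 437]) cube([76, 858, 15]);


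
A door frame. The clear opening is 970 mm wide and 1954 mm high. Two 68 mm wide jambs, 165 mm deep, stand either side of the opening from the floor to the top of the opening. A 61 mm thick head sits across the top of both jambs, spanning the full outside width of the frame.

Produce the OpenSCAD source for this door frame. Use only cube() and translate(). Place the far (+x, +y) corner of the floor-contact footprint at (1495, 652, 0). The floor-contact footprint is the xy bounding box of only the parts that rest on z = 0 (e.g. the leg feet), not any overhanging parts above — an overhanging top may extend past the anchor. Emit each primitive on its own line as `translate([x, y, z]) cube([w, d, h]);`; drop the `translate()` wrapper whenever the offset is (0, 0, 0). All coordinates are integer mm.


translate([389, 487, 0]) cube([68, 165, 1954]);
translate([1427, 487, 0]) cube([68, 165, 1954]);
translate([389, 487, 1954]) cube([1106, 165, 61]);


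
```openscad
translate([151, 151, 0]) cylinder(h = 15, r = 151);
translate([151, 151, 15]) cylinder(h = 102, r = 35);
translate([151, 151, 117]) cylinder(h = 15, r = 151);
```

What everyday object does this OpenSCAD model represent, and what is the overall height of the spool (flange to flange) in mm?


A spool. The overall height is 132 mm.

Three coaxial cylinders, large–small–large — a spool. Two 15 mm flanges and a 102 mm core give 15 + 102 + 15 = 132 mm.


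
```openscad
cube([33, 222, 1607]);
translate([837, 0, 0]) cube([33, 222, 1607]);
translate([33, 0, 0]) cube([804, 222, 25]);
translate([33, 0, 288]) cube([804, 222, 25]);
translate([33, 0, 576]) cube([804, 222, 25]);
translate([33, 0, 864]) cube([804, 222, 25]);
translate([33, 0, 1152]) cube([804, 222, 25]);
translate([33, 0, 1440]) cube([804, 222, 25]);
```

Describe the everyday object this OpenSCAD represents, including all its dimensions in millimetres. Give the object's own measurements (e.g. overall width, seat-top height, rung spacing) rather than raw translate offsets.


An open bookshelf. Two side panels, each 33 mm thick, 222 mm deep and 1607 mm tall, stand 870 mm apart (outside-to-outside). Between them sit 6 shelves, each 25 mm thick and 222 mm deep, spanning the full gap between the sides. The bottom shelf rests on the floor (its underside at z = 0) and the clear gap between one shelf's top and the next shelf's underside is 263 mm.
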